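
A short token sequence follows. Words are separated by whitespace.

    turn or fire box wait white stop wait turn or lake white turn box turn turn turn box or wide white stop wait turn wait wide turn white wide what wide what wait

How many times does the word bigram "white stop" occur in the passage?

2

Scanning the 32 overlapping bigram windows for "white stop":
  position 6–7: white stop
  position 21–22: white stop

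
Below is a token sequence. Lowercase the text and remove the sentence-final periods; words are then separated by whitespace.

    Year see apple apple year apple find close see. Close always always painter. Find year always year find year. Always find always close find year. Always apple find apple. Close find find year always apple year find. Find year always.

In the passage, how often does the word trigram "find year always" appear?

5

Scanning the 38 overlapping trigram windows for "find year always":
  position 14–16: find year always
  position 18–20: find year always
  position 24–26: find year always
  position 32–34: find year always
  position 38–40: find year always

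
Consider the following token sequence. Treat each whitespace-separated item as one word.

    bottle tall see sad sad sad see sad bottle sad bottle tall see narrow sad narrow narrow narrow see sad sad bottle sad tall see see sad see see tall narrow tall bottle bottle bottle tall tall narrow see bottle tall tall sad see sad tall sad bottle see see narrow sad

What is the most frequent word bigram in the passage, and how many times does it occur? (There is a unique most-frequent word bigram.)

"see sad", 5 times

Bigram frequencies (highest first):
  see sad: 5
  bottle tall: 4
  sad bottle: 4
  tall see: 3
  sad sad: 3
  sad see: 3
  … (17 more, each ≤ 3)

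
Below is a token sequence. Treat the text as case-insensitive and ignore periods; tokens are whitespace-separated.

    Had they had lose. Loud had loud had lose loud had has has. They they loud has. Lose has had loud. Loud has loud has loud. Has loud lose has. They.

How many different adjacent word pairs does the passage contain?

31 tokens → 30 bigram windows in total.
Repeated bigrams (each contributes count−1 duplicates):
  loud has: 4
  has loud: 3
  loud had: 3
  had lose: 2
  had loud: 2
  has they: 2
  lose has: 2
  lose loud: 2
12 duplicate windows → 30 − 12 = 18 distinct.

18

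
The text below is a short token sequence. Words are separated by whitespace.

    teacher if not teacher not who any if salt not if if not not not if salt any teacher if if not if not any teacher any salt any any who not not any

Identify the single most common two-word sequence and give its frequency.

Bigram frequencies (highest first):
  if not: 4
  not if: 3
  not not: 3
  teacher if: 2
  if salt: 2
  if if: 2
  … (14 more, each ≤ 2)

"if not", 4 times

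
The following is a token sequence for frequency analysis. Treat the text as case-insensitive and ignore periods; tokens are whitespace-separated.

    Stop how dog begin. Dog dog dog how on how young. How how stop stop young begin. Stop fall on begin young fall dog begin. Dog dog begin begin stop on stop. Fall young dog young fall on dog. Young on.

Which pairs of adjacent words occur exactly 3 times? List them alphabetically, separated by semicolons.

dog begin; dog dog

Bigram counts meeting the condition (exactly 3 times):
  dog begin: 3
  dog dog: 3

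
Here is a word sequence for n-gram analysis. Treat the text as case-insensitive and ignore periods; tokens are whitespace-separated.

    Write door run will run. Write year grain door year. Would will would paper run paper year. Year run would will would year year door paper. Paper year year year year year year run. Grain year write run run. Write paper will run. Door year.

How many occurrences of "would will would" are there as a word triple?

2

Scanning the 43 overlapping trigram windows for "would will would":
  position 11–13: would will would
  position 20–22: would will would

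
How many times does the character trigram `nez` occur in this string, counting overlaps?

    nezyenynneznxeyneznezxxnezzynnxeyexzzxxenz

5

Sliding a length-3 window over the 42 characters (40 positions):
  position 1–3: nez
  position 9–11: nez
  position 16–18: nez
  position 19–21: nez
  position 24–26: nez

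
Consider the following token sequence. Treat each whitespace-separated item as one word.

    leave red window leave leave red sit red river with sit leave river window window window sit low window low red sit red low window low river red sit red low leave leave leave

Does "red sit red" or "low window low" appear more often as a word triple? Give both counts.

"red sit red": 3 occurrences
"low window low": 2 occurrences

"red sit red" (3 vs 2)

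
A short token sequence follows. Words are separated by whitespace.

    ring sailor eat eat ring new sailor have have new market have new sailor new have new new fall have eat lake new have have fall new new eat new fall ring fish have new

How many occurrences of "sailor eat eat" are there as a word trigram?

1

Scanning the 33 overlapping trigram windows for "sailor eat eat":
  position 2–4: sailor eat eat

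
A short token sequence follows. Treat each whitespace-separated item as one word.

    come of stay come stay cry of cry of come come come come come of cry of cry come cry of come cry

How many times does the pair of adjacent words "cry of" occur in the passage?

Scanning the 22 overlapping bigram windows for "cry of":
  position 6–7: cry of
  position 8–9: cry of
  position 16–17: cry of
  position 20–21: cry of

4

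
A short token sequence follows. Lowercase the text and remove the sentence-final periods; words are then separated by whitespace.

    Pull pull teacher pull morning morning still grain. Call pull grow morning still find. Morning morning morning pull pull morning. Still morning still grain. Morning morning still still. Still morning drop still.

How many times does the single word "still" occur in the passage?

Scanning the 32 tokens for "still":
  position 7: still
  position 13: still
  position 21: still
  position 23: still
  position 27: still
  position 28: still
  position 29: still
  position 32: still

8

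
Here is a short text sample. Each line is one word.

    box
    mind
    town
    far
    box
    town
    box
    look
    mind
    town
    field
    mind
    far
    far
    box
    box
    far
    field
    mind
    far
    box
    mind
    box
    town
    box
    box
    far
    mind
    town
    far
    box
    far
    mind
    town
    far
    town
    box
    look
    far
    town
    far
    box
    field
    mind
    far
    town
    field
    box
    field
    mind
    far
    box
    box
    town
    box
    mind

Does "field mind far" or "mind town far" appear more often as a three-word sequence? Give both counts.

"field mind far": 4 occurrences
"mind town far": 3 occurrences

"field mind far" (4 vs 3)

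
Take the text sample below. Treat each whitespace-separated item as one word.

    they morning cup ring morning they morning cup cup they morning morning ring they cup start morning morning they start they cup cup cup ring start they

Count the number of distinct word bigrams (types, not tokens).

16

27 tokens → 26 bigram windows in total.
Repeated bigrams (each contributes count−1 duplicates):
  cup cup: 3
  they morning: 3
  cup ring: 2
  morning cup: 2
  morning morning: 2
  morning they: 2
  start they: 2
  they cup: 2
10 duplicate windows → 26 − 10 = 16 distinct.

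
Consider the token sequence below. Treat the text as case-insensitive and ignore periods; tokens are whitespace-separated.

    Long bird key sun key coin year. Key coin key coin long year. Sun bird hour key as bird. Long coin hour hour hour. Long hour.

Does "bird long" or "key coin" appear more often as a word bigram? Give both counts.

"key coin" (3 vs 1)

"bird long": 1 occurrence
"key coin": 3 occurrences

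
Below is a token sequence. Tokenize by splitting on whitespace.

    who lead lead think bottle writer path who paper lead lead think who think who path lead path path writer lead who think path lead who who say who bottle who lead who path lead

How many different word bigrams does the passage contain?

35 tokens → 34 bigram windows in total.
Repeated bigrams (each contributes count−1 duplicates):
  lead who: 3
  path lead: 3
  lead lead: 2
  lead think: 2
  think who: 2
  who lead: 2
  who path: 2
  who think: 2
10 duplicate windows → 34 − 10 = 24 distinct.

24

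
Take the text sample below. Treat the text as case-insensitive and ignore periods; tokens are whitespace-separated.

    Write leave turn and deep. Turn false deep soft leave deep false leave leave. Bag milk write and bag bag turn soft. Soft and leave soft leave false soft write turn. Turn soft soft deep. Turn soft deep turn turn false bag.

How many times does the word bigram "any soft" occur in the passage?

0

Scanning the 41 overlapping bigram windows for "any soft":
  (none found)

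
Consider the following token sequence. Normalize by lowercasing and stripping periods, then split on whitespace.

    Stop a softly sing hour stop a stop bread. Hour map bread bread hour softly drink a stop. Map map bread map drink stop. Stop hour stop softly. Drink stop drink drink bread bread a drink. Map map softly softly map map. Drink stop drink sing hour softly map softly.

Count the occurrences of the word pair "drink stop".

3

Scanning the 49 overlapping bigram windows for "drink stop":
  position 23–24: drink stop
  position 29–30: drink stop
  position 43–44: drink stop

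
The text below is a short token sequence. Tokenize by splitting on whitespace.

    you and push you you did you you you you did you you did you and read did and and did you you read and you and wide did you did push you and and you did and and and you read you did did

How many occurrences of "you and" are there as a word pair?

4

Scanning the 44 overlapping bigram windows for "you and":
  position 1–2: you and
  position 15–16: you and
  position 26–27: you and
  position 33–34: you and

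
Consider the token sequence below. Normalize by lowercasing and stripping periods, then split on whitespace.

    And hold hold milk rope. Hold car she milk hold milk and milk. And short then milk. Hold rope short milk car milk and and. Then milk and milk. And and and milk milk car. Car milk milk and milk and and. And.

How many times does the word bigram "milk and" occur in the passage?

Scanning the 42 overlapping bigram windows for "milk and":
  position 11–12: milk and
  position 13–14: milk and
  position 23–24: milk and
  position 27–28: milk and
  position 29–30: milk and
  position 38–39: milk and
  position 40–41: milk and

7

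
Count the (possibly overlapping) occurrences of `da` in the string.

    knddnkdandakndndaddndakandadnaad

Sliding a length-2 window over the 32 characters (31 positions):
  position 7–8: da
  position 10–11: da
  position 16–17: da
  position 21–22: da
  position 26–27: da

5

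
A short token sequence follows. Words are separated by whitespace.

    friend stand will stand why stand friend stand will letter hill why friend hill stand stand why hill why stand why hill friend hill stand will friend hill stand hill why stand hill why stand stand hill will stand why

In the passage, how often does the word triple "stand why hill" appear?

2

Scanning the 38 overlapping trigram windows for "stand why hill":
  position 16–18: stand why hill
  position 20–22: stand why hill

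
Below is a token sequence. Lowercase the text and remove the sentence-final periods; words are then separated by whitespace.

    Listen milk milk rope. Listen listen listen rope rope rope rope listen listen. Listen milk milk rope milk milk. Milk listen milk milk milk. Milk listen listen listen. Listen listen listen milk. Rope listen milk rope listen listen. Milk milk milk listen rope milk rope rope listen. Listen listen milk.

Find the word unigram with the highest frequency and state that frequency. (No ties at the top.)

Unigram frequencies (highest first):
  listen: 21
  milk: 18
  rope: 11

"listen", 21 times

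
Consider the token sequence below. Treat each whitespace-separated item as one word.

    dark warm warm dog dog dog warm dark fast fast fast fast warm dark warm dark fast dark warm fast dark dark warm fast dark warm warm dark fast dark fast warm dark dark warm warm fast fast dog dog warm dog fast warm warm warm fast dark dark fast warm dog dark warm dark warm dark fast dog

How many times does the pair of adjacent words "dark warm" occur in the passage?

8

Scanning the 58 overlapping bigram windows for "dark warm":
  position 1–2: dark warm
  position 14–15: dark warm
  position 18–19: dark warm
  position 22–23: dark warm
  position 25–26: dark warm
  position 34–35: dark warm
  position 53–54: dark warm
  position 55–56: dark warm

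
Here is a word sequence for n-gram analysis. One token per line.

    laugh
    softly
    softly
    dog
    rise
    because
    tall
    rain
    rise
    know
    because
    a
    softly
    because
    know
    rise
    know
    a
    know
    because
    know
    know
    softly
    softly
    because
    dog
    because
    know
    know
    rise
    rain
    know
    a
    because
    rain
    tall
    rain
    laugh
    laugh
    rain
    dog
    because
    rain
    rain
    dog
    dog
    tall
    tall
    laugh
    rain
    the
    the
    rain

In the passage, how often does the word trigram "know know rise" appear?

Scanning the 51 overlapping trigram windows for "know know rise":
  position 28–30: know know rise

1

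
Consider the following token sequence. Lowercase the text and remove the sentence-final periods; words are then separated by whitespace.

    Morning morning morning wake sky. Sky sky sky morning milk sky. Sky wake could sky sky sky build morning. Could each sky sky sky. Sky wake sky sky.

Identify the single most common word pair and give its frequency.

Bigram frequencies (highest first):
  sky sky: 10
  morning morning: 2
  wake sky: 2
  sky wake: 2
  morning wake: 1
  sky morning: 1
  … (9 more, each ≤ 1)

"sky sky", 10 times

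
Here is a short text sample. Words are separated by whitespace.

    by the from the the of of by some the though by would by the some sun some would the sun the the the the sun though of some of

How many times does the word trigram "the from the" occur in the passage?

1

Scanning the 28 overlapping trigram windows for "the from the":
  position 2–4: the from the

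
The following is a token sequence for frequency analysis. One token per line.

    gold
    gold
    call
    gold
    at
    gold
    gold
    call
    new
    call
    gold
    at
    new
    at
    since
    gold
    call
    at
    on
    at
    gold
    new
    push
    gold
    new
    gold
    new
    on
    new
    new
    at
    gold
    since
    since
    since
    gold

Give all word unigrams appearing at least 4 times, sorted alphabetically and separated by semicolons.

at; call; gold; new; since

Unigram counts meeting the condition (at least 4 times):
  at: 6
  call: 4
  gold: 12
  new: 7
  since: 4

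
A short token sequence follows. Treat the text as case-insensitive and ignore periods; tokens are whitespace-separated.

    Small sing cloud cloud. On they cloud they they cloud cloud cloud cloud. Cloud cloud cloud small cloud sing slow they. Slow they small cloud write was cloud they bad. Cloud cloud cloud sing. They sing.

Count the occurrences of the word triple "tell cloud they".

0

Scanning the 34 overlapping trigram windows for "tell cloud they":
  (none found)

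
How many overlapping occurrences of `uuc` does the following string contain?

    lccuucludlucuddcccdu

1

Sliding a length-3 window over the 20 characters (18 positions):
  position 4–6: uuc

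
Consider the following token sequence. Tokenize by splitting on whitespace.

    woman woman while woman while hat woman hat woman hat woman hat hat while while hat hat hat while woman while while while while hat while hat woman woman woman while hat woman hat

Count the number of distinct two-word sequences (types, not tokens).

9

34 tokens → 33 bigram windows in total.
Repeated bigrams (each contributes count−1 duplicates):
  hat woman: 5
  while hat: 5
  while while: 4
  woman hat: 4
  woman while: 4
  hat hat: 3
  hat while: 3
  woman woman: 3
  … (1 more repeated)
24 duplicate windows → 33 − 24 = 9 distinct.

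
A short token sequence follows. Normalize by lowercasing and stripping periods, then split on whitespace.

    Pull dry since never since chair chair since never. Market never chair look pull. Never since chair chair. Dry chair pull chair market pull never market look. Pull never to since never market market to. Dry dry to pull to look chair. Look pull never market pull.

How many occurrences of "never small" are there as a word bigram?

Scanning the 46 overlapping bigram windows for "never small":
  (none found)

0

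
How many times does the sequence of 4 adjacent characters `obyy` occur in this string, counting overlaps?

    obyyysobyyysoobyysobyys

Sliding a length-4 window over the 23 characters (20 positions):
  position 1–4: obyy
  position 7–10: obyy
  position 14–17: obyy
  position 19–22: obyy

4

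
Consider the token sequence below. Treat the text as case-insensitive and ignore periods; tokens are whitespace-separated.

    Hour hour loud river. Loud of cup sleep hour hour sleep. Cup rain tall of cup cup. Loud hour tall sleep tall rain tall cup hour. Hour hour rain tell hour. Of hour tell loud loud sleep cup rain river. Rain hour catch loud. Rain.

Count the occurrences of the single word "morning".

Scanning the 45 tokens for "morning":
  (none found)

0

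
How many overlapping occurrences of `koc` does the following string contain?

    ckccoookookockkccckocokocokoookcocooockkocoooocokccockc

Sliding a length-3 window over the 55 characters (53 positions):
  position 11–13: koc
  position 19–21: koc
  position 23–25: koc
  position 40–42: koc

4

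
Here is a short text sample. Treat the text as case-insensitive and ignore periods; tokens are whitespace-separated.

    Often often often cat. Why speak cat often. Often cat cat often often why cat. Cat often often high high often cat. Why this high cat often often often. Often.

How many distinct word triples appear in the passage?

20

30 tokens → 28 trigram windows in total.
Repeated trigrams (each contributes count−1 duplicates):
  cat often often: 4
  often often often: 3
  cat cat often: 2
  often cat why: 2
  often often cat: 2
8 duplicate windows → 28 − 8 = 20 distinct.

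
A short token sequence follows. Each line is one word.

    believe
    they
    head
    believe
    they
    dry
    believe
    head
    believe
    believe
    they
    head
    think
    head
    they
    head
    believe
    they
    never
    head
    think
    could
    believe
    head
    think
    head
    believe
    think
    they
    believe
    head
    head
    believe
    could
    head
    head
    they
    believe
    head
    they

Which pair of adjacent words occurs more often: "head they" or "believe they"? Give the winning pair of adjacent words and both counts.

"believe they" (4 vs 3)

"head they": 3 occurrences
"believe they": 4 occurrences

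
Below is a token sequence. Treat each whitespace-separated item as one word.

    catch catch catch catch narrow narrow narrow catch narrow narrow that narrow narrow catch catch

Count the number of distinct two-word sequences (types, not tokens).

6

15 tokens → 14 bigram windows in total.
Repeated bigrams (each contributes count−1 duplicates):
  catch catch: 4
  narrow narrow: 4
  catch narrow: 2
  narrow catch: 2
8 duplicate windows → 14 − 8 = 6 distinct.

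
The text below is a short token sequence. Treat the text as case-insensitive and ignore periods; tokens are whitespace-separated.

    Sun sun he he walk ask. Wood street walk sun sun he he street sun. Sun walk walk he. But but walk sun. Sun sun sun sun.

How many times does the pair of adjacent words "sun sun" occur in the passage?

Scanning the 26 overlapping bigram windows for "sun sun":
  position 1–2: sun sun
  position 10–11: sun sun
  position 15–16: sun sun
  position 23–24: sun sun
  position 24–25: sun sun
  position 25–26: sun sun
  position 26–27: sun sun

7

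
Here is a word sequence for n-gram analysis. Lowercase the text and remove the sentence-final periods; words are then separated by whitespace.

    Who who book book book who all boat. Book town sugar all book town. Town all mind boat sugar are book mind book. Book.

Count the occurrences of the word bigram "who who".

1

Scanning the 23 overlapping bigram windows for "who who":
  position 1–2: who who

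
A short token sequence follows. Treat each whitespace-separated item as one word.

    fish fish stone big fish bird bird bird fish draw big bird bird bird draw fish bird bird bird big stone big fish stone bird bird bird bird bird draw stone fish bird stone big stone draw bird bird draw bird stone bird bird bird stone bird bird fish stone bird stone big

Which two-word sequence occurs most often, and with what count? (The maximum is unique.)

Bigram frequencies (highest first):
  bird bird: 14
  stone big: 4
  stone bird: 4
  bird stone: 4
  fish stone: 3
  fish bird: 3
  … (14 more, each ≤ 3)

"bird bird", 14 times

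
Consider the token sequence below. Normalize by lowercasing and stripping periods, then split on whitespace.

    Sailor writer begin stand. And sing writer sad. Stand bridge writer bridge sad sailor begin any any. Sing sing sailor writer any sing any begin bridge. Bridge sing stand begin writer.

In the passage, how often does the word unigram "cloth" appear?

Scanning the 31 tokens for "cloth":
  (none found)

0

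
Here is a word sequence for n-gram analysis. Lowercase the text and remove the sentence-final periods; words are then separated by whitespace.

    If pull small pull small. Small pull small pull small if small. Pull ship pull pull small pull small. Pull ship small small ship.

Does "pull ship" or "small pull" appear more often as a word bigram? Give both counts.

"pull ship": 2 occurrences
"small pull": 6 occurrences

"small pull" (6 vs 2)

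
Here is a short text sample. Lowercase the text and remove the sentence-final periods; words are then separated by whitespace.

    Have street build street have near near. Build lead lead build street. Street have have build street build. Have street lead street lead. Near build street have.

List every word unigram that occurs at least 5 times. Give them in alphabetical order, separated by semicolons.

build; have; street

Unigram counts meeting the condition (at least 5 times):
  build: 6
  have: 6
  street: 8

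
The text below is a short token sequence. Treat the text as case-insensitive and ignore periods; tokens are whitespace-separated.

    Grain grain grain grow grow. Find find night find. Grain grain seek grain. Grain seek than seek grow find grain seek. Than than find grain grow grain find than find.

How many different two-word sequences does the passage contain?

18

30 tokens → 29 bigram windows in total.
Repeated bigrams (each contributes count−1 duplicates):
  grain grain: 4
  find grain: 3
  grain seek: 3
  grain grow: 2
  grow find: 2
  seek than: 2
  than find: 2
11 duplicate windows → 29 − 11 = 18 distinct.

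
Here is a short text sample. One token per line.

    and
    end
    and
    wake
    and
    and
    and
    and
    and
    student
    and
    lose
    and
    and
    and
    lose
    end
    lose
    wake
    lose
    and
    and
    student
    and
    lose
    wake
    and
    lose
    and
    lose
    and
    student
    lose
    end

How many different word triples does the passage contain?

34 tokens → 32 trigram windows in total.
Repeated trigrams (each contributes count−1 duplicates):
  and and and: 4
  and lose and: 3
  and and student: 2
  and student and: 2
  lose and and: 2
  student and lose: 2
9 duplicate windows → 32 − 9 = 23 distinct.

23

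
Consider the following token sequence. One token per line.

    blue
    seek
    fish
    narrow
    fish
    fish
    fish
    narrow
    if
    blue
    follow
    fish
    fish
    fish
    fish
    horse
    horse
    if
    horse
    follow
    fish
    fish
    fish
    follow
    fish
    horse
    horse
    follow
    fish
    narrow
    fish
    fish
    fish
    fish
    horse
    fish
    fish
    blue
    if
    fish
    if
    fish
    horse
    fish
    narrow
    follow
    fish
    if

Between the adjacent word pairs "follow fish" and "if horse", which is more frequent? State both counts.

"follow fish" (5 vs 1)

"follow fish": 5 occurrences
"if horse": 1 occurrence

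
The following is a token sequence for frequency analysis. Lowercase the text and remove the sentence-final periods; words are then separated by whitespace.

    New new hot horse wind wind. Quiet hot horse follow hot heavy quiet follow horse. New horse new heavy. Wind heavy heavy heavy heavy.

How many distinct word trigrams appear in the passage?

21

24 tokens → 22 trigram windows in total.
Repeated trigrams (each contributes count−1 duplicates):
  heavy heavy heavy: 2
1 duplicate windows → 22 − 1 = 21 distinct.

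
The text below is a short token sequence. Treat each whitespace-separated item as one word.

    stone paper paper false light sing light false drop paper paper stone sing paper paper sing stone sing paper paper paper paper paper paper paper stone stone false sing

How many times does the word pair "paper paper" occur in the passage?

9

Scanning the 28 overlapping bigram windows for "paper paper":
  position 2–3: paper paper
  position 10–11: paper paper
  position 14–15: paper paper
  position 19–20: paper paper
  position 20–21: paper paper
  position 21–22: paper paper
  position 22–23: paper paper
  position 23–24: paper paper
  position 24–25: paper paper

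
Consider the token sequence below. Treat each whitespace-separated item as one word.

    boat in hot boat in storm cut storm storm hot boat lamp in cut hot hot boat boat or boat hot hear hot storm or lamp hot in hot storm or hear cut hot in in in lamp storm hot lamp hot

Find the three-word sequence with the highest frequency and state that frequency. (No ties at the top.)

Trigram frequencies (highest first):
  hot storm or: 2
  boat in hot: 1
  in hot boat: 1
  hot boat in: 1
  boat in storm: 1
  in storm cut: 1
  … (33 more, each ≤ 1)

"hot storm or", 2 times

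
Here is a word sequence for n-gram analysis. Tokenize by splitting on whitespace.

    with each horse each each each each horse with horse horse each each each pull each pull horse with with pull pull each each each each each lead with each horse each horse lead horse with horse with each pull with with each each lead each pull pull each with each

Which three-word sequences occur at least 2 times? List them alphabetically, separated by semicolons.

Trigram counts meeting the condition (at least 2 times):
  each each each: 6
  each each lead: 2
  each horse each: 2
  horse each each: 2
  horse with horse: 2
  pull pull each: 2
  with each horse: 2

each each each; each each lead; each horse each; horse each each; horse with horse; pull pull each; with each horse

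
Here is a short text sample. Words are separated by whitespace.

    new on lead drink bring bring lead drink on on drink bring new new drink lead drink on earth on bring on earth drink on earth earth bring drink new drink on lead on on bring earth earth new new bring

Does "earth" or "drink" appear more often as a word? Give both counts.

"earth": 6 occurrences
"drink": 8 occurrences

"drink" (8 vs 6)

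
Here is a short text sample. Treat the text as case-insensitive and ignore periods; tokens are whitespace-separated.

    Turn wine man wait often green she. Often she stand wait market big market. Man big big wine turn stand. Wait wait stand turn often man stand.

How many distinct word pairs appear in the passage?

25

27 tokens → 26 bigram windows in total.
Repeated bigrams (each contributes count−1 duplicates):
  stand wait: 2
1 duplicate windows → 26 − 1 = 25 distinct.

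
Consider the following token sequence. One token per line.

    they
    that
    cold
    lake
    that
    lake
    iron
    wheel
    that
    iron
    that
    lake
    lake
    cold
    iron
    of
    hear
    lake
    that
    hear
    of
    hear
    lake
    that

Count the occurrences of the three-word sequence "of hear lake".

Scanning the 22 overlapping trigram windows for "of hear lake":
  position 16–18: of hear lake
  position 21–23: of hear lake

2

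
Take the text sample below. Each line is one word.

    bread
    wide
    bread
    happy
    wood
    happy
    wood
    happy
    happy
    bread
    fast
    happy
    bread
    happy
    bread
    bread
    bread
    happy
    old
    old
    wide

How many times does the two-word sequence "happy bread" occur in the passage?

3

Scanning the 20 overlapping bigram windows for "happy bread":
  position 9–10: happy bread
  position 12–13: happy bread
  position 14–15: happy bread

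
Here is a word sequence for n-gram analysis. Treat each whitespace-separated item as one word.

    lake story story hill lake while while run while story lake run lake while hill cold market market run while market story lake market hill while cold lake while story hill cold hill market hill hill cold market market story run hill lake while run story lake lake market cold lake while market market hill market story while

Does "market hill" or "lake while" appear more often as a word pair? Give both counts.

"lake while" (5 vs 3)

"market hill": 3 occurrences
"lake while": 5 occurrences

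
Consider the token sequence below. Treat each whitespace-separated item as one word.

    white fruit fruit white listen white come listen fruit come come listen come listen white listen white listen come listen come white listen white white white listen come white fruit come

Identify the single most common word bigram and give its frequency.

"white listen", 5 times

Bigram frequencies (highest first):
  white listen: 5
  listen white: 4
  come listen: 4
  listen come: 4
  white fruit: 2
  fruit come: 2
  … (7 more, each ≤ 2)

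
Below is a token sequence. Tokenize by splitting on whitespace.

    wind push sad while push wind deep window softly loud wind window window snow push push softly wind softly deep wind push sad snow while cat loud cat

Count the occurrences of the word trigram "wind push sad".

2

Scanning the 26 overlapping trigram windows for "wind push sad":
  position 1–3: wind push sad
  position 21–23: wind push sad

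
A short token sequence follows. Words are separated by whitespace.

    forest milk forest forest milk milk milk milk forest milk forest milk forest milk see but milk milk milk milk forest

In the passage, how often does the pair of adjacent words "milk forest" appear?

Scanning the 20 overlapping bigram windows for "milk forest":
  position 2–3: milk forest
  position 8–9: milk forest
  position 10–11: milk forest
  position 12–13: milk forest
  position 20–21: milk forest

5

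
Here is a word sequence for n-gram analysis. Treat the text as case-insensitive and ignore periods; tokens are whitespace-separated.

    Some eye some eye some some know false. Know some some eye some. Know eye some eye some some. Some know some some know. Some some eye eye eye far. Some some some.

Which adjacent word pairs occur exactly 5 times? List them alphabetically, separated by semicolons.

eye some; some eye

Bigram counts meeting the condition (exactly 5 times):
  eye some: 5
  some eye: 5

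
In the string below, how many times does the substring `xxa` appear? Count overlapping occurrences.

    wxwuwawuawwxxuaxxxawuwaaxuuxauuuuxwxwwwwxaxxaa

Sliding a length-3 window over the 46 characters (44 positions):
  position 17–19: xxa
  position 43–45: xxa

2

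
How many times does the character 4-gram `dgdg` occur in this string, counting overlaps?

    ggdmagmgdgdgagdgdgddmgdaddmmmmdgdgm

Sliding a length-4 window over the 35 characters (32 positions):
  position 9–12: dgdg
  position 15–18: dgdg
  position 31–34: dgdg

3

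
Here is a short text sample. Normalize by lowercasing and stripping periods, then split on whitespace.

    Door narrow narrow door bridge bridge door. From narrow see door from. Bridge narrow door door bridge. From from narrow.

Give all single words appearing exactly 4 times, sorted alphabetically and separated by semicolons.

Unigram counts meeting the condition (exactly 4 times):
  bridge: 4
  from: 4

bridge; from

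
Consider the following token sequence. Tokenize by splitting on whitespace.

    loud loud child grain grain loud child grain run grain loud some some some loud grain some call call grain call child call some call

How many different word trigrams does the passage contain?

22

25 tokens → 23 trigram windows in total.
Repeated trigrams (each contributes count−1 duplicates):
  loud child grain: 2
1 duplicate windows → 23 − 1 = 22 distinct.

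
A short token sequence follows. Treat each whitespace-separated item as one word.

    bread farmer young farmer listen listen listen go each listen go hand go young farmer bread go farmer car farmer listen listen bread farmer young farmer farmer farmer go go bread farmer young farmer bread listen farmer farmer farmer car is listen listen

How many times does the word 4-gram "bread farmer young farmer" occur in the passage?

3

Scanning the 40 overlapping 4-gram windows for "bread farmer young farmer":
  position 1–4: bread farmer young farmer
  position 23–26: bread farmer young farmer
  position 31–34: bread farmer young farmer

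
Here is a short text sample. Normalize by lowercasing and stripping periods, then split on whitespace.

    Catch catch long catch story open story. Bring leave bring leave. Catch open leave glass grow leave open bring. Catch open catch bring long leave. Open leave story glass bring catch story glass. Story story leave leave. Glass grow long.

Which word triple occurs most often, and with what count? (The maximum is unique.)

Trigram frequencies (highest first):
  leave glass grow: 2
  catch catch long: 1
  catch long catch: 1
  long catch story: 1
  catch story open: 1
  story open story: 1
  … (31 more, each ≤ 1)

"leave glass grow", 2 times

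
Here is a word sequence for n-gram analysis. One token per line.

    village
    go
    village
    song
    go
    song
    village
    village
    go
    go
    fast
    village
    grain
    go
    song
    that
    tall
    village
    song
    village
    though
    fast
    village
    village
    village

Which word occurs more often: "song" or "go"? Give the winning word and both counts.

"go" (5 vs 4)

"song": 4 occurrences
"go": 5 occurrences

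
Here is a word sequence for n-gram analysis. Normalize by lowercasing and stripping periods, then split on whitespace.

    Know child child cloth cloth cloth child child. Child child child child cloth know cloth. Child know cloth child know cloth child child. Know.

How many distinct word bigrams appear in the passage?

24 tokens → 23 bigram windows in total.
Repeated bigrams (each contributes count−1 duplicates):
  child child: 7
  cloth child: 4
  child know: 3
  know cloth: 3
  child cloth: 2
  cloth cloth: 2
15 duplicate windows → 23 − 15 = 8 distinct.

8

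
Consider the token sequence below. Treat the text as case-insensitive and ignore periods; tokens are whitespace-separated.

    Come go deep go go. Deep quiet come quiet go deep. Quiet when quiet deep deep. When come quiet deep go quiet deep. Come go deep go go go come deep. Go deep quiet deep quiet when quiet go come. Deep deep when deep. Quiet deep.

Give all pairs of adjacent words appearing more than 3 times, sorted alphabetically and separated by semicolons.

deep go; deep quiet; go deep; quiet deep

Bigram counts meeting the condition (more than 3 times):
  deep go: 4
  deep quiet: 5
  go deep: 5
  quiet deep: 5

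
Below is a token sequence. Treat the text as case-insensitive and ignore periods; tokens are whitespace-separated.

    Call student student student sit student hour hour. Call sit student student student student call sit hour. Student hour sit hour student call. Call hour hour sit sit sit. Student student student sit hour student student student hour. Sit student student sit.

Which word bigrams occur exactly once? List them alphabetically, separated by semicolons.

Bigram counts meeting the condition (exactly once):
  call call: 1
  call hour: 1
  call student: 1
  hour call: 1

call call; call hour; call student; hour call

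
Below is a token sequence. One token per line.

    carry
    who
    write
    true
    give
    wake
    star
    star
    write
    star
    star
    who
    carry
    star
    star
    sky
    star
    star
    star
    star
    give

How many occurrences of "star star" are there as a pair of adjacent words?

6

Scanning the 20 overlapping bigram windows for "star star":
  position 7–8: star star
  position 10–11: star star
  position 14–15: star star
  position 17–18: star star
  position 18–19: star star
  position 19–20: star star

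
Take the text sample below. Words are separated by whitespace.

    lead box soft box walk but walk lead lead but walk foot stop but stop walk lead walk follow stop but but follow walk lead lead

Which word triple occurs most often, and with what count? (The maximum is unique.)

"walk lead lead", 2 times

Trigram frequencies (highest first):
  walk lead lead: 2
  lead box soft: 1
  box soft box: 1
  soft box walk: 1
  box walk but: 1
  walk but walk: 1
  … (17 more, each ≤ 1)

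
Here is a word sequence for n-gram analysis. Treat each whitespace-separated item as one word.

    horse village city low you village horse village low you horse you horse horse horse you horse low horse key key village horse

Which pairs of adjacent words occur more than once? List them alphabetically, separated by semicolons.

horse horse; horse village; horse you; low you; village horse; you horse

Bigram counts meeting the condition (more than once):
  horse horse: 2
  horse village: 2
  horse you: 2
  low you: 2
  village horse: 2
  you horse: 3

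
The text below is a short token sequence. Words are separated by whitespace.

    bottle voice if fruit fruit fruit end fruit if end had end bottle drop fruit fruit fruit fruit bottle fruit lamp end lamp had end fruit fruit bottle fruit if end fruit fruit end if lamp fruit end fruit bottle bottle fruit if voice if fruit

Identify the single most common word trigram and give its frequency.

"fruit fruit fruit", 3 times

Trigram frequencies (highest first):
  fruit fruit fruit: 3
  voice if fruit: 2
  fruit fruit end: 2
  fruit end fruit: 2
  fruit if end: 2
  fruit fruit bottle: 2
  … (28 more, each ≤ 2)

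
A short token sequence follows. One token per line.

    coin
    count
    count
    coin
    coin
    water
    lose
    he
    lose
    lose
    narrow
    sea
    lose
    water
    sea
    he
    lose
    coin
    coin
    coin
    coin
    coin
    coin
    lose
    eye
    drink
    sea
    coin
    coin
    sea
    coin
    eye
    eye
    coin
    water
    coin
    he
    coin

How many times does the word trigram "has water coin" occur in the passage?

Scanning the 36 overlapping trigram windows for "has water coin":
  (none found)

0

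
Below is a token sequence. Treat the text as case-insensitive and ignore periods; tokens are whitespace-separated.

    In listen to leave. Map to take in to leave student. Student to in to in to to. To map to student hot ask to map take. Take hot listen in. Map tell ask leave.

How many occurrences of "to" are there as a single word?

Scanning the 35 tokens for "to":
  position 3: to
  position 6: to
  position 9: to
  position 13: to
  position 15: to
  position 17: to
  position 18: to
  position 19: to
  position 21: to
  position 25: to

10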